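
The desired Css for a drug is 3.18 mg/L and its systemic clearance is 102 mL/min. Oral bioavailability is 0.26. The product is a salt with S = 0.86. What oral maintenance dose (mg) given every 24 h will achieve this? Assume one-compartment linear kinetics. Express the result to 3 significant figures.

2090 mg

Convert clearance: 102 mL/min × 60 min/h ÷ 1000 mL/L = 6.120 L/h
D = CL × Css × τ / F / S = 6.120 × 3.18 × 24 / 0.26 / 0.86 = 2089 mg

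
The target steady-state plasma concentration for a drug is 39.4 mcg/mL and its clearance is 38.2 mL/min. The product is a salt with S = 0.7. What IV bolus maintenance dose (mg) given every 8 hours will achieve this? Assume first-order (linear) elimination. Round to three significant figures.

1030 mg

Convert clearance: 38.2 mL/min × 60 min/h ÷ 1000 mL/L = 2.292 L/h
At steady state, dose per interval replaces the amount cleared in that interval: S·D/τ = CL·Css.
D = CL × Css × τ / S = 2.292 × 39.4 × 8 / 0.7 = 1032 mg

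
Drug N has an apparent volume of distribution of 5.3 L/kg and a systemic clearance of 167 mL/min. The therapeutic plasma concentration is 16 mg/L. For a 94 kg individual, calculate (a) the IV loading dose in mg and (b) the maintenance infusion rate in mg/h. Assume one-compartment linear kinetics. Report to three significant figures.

Vd(total) = 94 kg × 5.3 L/kg = 498.2 L
Loading: fill Vd to C_target → 498.2 L × 16 mg/L = 7971 mg
CL = 167 mL/min × 60/1000 = 10.02 L/h
Maintenance infusion rate = CL × Css = 10.02 × 16 = 160.3 mg/h

(a) 7970 mg; (b) 160 mg/h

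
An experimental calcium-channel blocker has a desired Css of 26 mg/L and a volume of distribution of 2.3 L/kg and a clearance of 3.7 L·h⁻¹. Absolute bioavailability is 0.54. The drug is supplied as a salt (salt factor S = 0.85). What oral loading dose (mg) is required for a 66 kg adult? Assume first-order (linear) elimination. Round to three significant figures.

Vd(total) = 66 kg × 2.3 L/kg = 151.8 L
LD = Vd × C / F / S = 151.8 × 26.00 / 0.54 / 0.85 = 8599 mg

8600 mg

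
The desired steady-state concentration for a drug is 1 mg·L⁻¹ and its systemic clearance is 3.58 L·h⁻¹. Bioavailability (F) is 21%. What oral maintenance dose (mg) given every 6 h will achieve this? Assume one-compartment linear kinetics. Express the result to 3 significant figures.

D = CL × Css × τ / F = 3.580 × 1 × 6 / 0.21 = 102.3 mg

102 mg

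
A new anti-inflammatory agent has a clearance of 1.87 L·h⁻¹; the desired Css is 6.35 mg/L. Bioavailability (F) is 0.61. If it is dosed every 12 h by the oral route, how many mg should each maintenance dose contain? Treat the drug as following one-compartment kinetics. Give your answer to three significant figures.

At steady state, dose per interval replaces the amount cleared in that interval: F·D/τ = CL·Css.
D = CL × Css × τ / F = 1.870 × 6.35 × 12 / 0.61 = 233.6 mg

234 mg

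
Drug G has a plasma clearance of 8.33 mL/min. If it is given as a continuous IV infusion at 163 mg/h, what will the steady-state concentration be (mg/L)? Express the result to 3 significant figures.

Convert clearance: 8.33 mL/min × 60 min/h ÷ 1000 mL/L = 0.4998 L/h
Css = rate / CL = 163 / 0.4998 = 326.1 mg/L

326 mg/L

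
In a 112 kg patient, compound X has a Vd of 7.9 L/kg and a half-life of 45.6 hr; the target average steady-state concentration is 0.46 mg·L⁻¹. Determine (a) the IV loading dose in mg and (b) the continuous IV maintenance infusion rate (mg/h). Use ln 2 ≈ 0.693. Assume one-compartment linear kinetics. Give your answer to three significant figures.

(a) 407 mg; (b) 6.19 mg/h

Vd(total) = 112 kg × 7.9 L/kg = 884.8 L
LD = Vd × C = 884.8 × 0.46 = 407.0 mg
CL = 0.693 × Vd / t½ = 0.693 × 884.8 / 45.6 = 13.45 L/h
Infusion rate = CL × Css = 13.45 × 0.46 = 6.187 mg/h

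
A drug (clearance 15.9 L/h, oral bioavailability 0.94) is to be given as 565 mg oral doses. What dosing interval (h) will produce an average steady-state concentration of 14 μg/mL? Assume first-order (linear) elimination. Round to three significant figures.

F·D/τ = CL·Css → τ = F·D / (CL·Css).
τ = 0.94 × 565 / (15.9 × 14) = 2.386 h

2.39 h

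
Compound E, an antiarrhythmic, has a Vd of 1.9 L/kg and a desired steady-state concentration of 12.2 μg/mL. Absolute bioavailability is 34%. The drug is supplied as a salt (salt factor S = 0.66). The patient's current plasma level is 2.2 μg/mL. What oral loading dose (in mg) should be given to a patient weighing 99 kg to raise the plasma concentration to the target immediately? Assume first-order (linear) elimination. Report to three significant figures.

8380 mg

Vd(total) = 99 kg × 1.9 L/kg = 188.1 L
Concentration deficit ΔC = 12.2 − 2.2 = 10.00 mg/L
LD = Vd × ΔC / F / S = 188.1 × 10.00 / 0.34 / 0.66 = 8382 mg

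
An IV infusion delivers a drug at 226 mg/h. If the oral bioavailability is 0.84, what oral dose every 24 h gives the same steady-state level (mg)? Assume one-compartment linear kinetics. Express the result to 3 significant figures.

To maintain the same Css, the systemic dosing rate must be unchanged: F·D/τ = infusion rate.
D = rate × τ / F = 226 × 24 / 0.84 = 6457 mg

6460 mg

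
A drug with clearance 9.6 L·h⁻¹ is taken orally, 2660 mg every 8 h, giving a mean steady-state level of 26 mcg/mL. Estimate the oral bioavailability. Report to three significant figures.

F·D/τ = CL·Css at steady state → F = CL·Css·τ / D.
F = 9.6 × 26 × 8 / 2660 = 0.751

0.751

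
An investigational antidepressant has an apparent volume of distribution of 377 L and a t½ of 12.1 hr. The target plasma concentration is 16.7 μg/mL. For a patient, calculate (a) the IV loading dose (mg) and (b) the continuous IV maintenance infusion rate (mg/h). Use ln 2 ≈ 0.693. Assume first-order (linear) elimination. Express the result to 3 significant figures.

LD = Vd × C = 377.0 × 16.7 = 6296 mg
CL = 0.693 × Vd / t½ = 0.693 × 377.0 / 12.1 = 21.59 L/h
Infusion rate = CL × Css = 21.59 × 16.7 = 360.6 mg/h

(a) 6300 mg; (b) 361 mg/h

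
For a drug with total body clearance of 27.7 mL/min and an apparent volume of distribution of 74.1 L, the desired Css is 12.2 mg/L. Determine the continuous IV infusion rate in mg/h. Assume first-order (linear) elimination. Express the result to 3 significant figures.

20.3 mg/h

CL = 27.7 mL/min = 27.7 × 0.06 = 1.662 L/h
Infusion rate = CL · Css = 1.662 L/h × 12.2 mg/L = 20.28 mg/h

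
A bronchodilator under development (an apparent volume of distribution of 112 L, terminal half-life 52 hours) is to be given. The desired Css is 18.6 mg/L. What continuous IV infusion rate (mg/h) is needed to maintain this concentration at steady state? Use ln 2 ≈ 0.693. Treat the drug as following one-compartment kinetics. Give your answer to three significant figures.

CL = ln 2 · Vd / t½ = 0.693 × 112.0 / 52 = 1.493 L/h
Infusion rate = CL × Css = 1.493 × 18.6 = 27.77 mg/h

27.8 mg/h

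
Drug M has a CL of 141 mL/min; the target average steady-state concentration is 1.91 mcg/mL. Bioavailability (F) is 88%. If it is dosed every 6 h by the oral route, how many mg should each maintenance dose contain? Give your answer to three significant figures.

110 mg

CL = 141 mL/min = 141 × 0.06 = 8.460 L/h
At steady state, dose per interval replaces the amount cleared in that interval: F·D/τ = CL·Css.
D = CL × Css × τ / F = 8.460 × 1.91 × 6 / 0.88 = 110.2 mg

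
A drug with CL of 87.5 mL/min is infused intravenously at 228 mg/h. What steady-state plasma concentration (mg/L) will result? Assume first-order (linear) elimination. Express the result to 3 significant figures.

CL = 87.5 mL/min = 87.5 × 0.06 = 5.250 L/h
Css = rate / CL = 228 / 5.250 = 43.43 mg/L

43.4 mg/L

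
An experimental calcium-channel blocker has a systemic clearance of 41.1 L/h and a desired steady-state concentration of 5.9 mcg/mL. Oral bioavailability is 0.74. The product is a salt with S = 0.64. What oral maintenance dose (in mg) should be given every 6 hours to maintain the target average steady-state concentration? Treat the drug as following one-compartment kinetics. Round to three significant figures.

D = CL × Css × τ / F / S = 41.10 × 5.9 × 6 / 0.74 / 0.64 = 3072 mg

3070 mg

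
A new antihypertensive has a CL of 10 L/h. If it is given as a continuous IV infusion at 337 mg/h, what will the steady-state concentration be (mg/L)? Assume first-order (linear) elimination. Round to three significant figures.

Css = rate / CL = 337 / 10.00 = 33.70 mg/L

33.7 mg/L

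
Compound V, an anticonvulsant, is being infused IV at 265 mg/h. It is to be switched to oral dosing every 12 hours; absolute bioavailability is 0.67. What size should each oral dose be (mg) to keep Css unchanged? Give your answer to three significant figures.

To maintain the same Css, the systemic dosing rate must be unchanged: F·D/τ = infusion rate.
D = rate × τ / F = 265 × 12 / 0.67 = 4746 mg

4750 mg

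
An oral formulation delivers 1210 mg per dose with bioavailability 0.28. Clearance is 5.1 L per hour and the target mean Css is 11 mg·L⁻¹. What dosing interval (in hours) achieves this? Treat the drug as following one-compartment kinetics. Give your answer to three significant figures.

6.04 h

F·D/τ = CL·Css → τ = F·D / (CL·Css).
τ = 0.28 × 1210 / (5.1 × 11) = 6.039 h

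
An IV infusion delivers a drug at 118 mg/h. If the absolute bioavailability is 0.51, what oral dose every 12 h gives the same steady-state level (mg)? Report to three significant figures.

2780 mg

To maintain the same Css, the systemic dosing rate must be unchanged: F·D/τ = infusion rate.
D = rate × τ / F = 118 × 12 / 0.51 = 2776 mg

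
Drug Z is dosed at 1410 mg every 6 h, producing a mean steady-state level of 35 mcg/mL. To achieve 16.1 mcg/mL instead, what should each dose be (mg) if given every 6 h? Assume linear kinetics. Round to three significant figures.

649 mg

For first-order elimination, Css ∝ F·D/(CL·τ); F and CL are unchanged, so Css ∝ D/τ.
D₂ = D₁ × (Css,target / Css,current) = 1410 × 16.1/35 = 648.6 mg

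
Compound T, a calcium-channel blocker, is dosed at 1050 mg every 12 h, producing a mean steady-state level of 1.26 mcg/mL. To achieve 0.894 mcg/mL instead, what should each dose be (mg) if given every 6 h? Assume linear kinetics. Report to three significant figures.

373 mg

With linear kinetics, Css is proportional to dose rate (D/τ) at fixed clearance.
D₂ = D₁ × (Css,target / Css,current) × (τ₂/τ₁) = 1050 × (0.894/1.26) × (6/12) = 372.5 mg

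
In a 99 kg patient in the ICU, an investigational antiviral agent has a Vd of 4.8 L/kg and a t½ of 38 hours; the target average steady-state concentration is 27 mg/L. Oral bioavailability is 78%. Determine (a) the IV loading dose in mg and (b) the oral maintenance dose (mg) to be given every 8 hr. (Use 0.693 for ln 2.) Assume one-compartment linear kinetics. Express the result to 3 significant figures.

Vd = 4.8 L/kg × 99 kg = 475.2 L
LD = Vd × C = 475.2 × 27 = 12830 mg
CL = 0.693 × Vd / t½ = 0.693 × 475.2 / 38 = 8.666 L/h
D = CL × Css × τ / F = 8.666 × 27 × 8 / 0.78 = 2400 mg

(a) 12800 mg; (b) 2400 mg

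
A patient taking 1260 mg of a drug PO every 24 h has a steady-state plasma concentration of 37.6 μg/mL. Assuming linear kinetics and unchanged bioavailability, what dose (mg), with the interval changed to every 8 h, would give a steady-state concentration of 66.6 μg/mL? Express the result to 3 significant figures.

744 mg

With linear kinetics, Css is proportional to dose rate (D/τ) at fixed clearance.
D₂ = D₁ × (Css,target / Css,current) × (τ₂/τ₁) = 1260 × (66.6/37.6) × (8/24) = 743.9 mg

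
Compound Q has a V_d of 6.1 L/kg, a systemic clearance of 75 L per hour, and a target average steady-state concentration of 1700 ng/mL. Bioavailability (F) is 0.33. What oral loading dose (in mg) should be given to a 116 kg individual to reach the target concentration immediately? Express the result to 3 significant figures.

Total Vd = 6.1 × 116 = 707.6 L
C = 1700 ng/mL = 1.700 mg/L
LD = Vd × C / F = 707.6 × 1.700 / 0.33 = 3645 mg

3650 mg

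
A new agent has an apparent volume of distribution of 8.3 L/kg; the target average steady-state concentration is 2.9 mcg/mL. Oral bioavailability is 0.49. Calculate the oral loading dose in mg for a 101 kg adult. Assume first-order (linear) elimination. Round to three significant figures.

Total Vd = 8.3 × 101 = 838.3 L
LD = Vd × C / F = 838.3 × 2.900 / 0.49 = 4961 mg

4960 mg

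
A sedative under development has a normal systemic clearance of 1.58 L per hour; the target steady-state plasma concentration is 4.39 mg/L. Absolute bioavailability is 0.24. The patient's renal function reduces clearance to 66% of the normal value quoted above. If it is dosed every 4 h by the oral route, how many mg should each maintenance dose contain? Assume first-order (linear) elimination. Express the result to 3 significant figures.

76.3 mg

Patient clearance = 0.66 × 1.580 = 1.043 L/h
At steady state, dose per interval replaces the amount cleared in that interval: F·D/τ = CL·Css.
D = CL × Css × τ / F = 1.043 × 4.39 × 4 / 0.24 = 76.31 mg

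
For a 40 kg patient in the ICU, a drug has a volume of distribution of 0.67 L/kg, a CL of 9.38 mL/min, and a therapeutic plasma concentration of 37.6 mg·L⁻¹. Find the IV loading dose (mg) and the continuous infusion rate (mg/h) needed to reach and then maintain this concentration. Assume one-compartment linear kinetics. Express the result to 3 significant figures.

(a) 1010 mg; (b) 21.2 mg/h

Vd(total) = 40 kg × 0.67 L/kg = 26.80 L
Loading: fill Vd to C_target → 26.80 L × 37.6 mg/L = 1008 mg
CL = 9.38 mL/min = 9.38 × 0.06 = 0.5628 L/h
Infusion rate = 0.5628 L/h × 37.6 mg/L = 21.16 mg/h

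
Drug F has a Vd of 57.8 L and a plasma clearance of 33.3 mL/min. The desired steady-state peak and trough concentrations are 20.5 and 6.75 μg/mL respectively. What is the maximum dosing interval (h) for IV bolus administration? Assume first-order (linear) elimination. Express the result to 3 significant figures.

Convert clearance: 33.3 mL/min × 60 min/h ÷ 1000 mL/L = 1.998 L/h
k = CL / Vd = 1.998 / 57.80 = 0.03457 h⁻¹
Between IV bolus doses, concentration decays as C = C₀·e^(−kτ), so C_peak/C_trough = e^(kτ).
τ_max = ln(C_peak/C_trough) / k = ln(20.5/6.75) / 0.03457 = 1.111 / 0.03457 = 32.14 h

32.1 h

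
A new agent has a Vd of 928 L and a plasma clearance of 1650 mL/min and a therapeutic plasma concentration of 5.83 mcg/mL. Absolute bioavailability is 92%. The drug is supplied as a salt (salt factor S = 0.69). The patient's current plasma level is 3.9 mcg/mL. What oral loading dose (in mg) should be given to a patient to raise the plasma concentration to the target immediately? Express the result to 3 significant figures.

2820 mg

Concentration deficit ΔC = 5.83 − 3.9 = 1.930 mg/L
LD = Vd × ΔC / F / S = 928.0 × 1.930 / 0.92 / 0.69 = 2821 mg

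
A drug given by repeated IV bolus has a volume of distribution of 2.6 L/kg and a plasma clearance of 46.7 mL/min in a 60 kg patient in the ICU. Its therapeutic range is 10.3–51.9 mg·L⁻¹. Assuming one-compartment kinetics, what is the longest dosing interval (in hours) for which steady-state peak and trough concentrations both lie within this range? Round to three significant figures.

90.0 h

Vd = 2.6 L/kg × 60 kg = 156.0 L
CL = 46.7 mL/min = 46.7 × 0.06 = 2.802 L/h
k = CL / Vd = 2.802 / 156.0 = 0.01796 h⁻¹
Between IV bolus doses, concentration decays as C = C₀·e^(−kτ), so C_peak/C_trough = e^(kτ).
τ_max = ln(C_peak/C_trough) / k = ln(51.9/10.3) / 0.01796 = 1.617 / 0.01796 = 90.03 h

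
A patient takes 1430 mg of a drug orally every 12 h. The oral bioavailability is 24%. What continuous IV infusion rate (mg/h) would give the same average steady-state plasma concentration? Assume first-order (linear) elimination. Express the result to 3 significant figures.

28.6 mg/h

Equivalent systemic input: infusion rate = F·D/τ.
Rate = 0.24 × 1430 / 12 = 28.60 mg/h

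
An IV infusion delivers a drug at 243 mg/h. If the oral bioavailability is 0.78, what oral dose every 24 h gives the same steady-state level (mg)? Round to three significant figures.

7480 mg

To maintain the same Css, the systemic dosing rate must be unchanged: F·D/τ = infusion rate.
D = rate × τ / F = 243 × 24 / 0.78 = 7477 mg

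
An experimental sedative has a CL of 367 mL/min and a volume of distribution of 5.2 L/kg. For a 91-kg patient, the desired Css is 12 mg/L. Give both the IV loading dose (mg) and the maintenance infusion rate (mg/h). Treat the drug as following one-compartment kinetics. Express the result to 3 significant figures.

(a) 5680 mg; (b) 264 mg/h

Total Vd = 5.2 × 91 = 473.2 L
Loading: fill Vd to C_target → 473.2 L × 12 mg/L = 5678 mg
Convert clearance: 367 mL/min × 60 min/h ÷ 1000 mL/L = 22.02 L/h
Maintenance: replace elimination → rate = CL × Css = 22.02 × 12 = 264.2 mg/h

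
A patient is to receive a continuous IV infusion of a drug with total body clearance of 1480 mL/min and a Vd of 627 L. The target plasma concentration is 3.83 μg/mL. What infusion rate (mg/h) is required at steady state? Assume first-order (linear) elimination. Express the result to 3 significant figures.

CL = 1480 mL/min × 60/1000 = 88.80 L/h
At steady state, infusion rate equals elimination rate: rate in = CL × Css.
Infusion rate = CL · Css = 88.80 L/h × 3.83 mg/L = 340.1 mg/h

340 mg/h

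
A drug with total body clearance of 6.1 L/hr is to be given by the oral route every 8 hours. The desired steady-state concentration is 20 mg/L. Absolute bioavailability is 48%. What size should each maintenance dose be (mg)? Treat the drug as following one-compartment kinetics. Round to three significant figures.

D = CL × Css × τ / F = 6.100 × 20 × 8 / 0.48 = 2033 mg

2030 mg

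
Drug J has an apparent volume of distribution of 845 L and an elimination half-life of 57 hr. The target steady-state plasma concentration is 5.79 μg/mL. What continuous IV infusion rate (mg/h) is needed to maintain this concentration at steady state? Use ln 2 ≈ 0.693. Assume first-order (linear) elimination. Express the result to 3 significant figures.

59.5 mg/h

CL = 0.693 × Vd / t½ = 0.693 × 845.0 / 57 = 10.27 L/h
Infusion rate = CL × Css = 10.27 × 5.79 = 59.46 mg/h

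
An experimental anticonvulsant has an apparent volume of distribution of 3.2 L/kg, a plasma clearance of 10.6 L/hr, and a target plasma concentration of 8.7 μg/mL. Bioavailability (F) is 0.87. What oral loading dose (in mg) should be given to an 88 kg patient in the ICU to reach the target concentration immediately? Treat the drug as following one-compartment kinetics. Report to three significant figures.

Vd = 3.2 L/kg × 88 kg = 281.6 L
The loading dose fills Vd to the target concentration.
LD = Vd × C / F = 281.6 × 8.700 / 0.87 = 2816 mg

2820 mg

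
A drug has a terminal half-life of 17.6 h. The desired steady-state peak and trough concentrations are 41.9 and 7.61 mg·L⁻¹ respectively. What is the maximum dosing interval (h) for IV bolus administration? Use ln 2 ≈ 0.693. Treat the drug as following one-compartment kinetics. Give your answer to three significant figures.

43.3 h

k = 0.693 / t½ = 0.693 / 17.6 = 0.03938 h⁻¹
Between IV bolus doses, concentration decays as C = C₀·e^(−kτ), so C_peak/C_trough = e^(kτ).
τ_max = ln(C_peak/C_trough) / k = ln(41.9/7.61) / 0.03938 = 1.706 / 0.03938 = 43.32 h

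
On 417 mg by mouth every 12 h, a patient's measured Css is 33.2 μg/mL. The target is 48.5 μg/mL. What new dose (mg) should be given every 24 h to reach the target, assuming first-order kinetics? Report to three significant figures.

For first-order elimination, Css ∝ F·D/(CL·τ); F and CL are unchanged, so Css ∝ D/τ.
D₂ = D₁ × (Css,target / Css,current) × (τ₂/τ₁) = 417 × (48.5/33.2) × (24/12) = 1218 mg

1220 mg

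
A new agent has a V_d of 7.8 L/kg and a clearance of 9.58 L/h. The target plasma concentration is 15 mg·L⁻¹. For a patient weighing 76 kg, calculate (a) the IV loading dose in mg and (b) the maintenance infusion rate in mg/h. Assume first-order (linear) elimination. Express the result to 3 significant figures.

(a) 8890 mg; (b) 144 mg/h

Total Vd = 7.8 × 76 = 592.8 L
LD = Vd · C_target = 592.8 × 15 = 8892 mg
Maintenance: replace elimination → rate = CL × Css = 9.580 × 15 = 143.7 mg/h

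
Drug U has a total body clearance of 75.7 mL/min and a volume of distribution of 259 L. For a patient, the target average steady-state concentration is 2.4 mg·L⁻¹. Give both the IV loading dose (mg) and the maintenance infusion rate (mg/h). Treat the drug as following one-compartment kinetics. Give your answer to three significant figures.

Loading: fill Vd to C_target → 259.0 L × 2.4 mg/L = 621.6 mg
CL = 75.7 mL/min × 60/1000 = 4.542 L/h
Maintenance infusion rate = CL × Css = 4.542 × 2.4 = 10.90 mg/h

(a) 622 mg; (b) 10.9 mg/h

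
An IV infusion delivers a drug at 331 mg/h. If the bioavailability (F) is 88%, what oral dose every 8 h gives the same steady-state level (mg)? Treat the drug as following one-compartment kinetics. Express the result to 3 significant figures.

3010 mg

To maintain the same Css, the systemic dosing rate must be unchanged: F·D/τ = infusion rate.
D = rate × τ / F = 331 × 8 / 0.88 = 3009 mg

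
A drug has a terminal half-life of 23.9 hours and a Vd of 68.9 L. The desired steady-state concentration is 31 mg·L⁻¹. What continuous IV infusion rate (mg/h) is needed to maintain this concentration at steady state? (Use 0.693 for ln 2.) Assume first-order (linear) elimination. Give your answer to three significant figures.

CL = 0.693 × Vd / t½ = 0.693 × 68.90 / 23.9 = 1.998 L/h
Infusion rate = CL × Css = 1.998 × 31 = 61.94 mg/h

61.9 mg/h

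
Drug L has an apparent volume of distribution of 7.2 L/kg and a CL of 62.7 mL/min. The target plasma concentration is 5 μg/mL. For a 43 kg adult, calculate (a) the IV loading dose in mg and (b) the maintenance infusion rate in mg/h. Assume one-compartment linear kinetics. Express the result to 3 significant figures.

Vd = 7.2 L/kg × 43 kg = 309.6 L
LD = Vd · C_target = 309.6 × 5 = 1548 mg
Convert clearance: 62.7 mL/min × 60 min/h ÷ 1000 mL/L = 3.762 L/h
Maintenance infusion rate = CL × Css = 3.762 × 5 = 18.81 mg/h

(a) 1550 mg; (b) 18.8 mg/h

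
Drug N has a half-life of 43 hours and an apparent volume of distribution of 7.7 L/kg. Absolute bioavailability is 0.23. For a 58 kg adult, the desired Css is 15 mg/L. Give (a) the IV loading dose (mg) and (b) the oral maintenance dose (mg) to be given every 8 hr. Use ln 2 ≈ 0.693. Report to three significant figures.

(a) 6700 mg; (b) 3760 mg

Total Vd = 7.7 × 58 = 446.6 L
LD = Vd × C = 446.6 × 15 = 6699 mg
CL = 0.693 × Vd / t½ = 0.693 × 446.6 / 43 = 7.198 L/h
D = CL × Css × τ / F = 7.198 × 15 × 8 / 0.23 = 3755 mg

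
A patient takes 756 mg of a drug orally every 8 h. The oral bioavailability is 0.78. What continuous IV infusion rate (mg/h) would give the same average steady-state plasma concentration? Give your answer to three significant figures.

Equivalent systemic input: infusion rate = F·D/τ.
Rate = 0.78 × 756 / 8 = 73.71 mg/h

73.7 mg/h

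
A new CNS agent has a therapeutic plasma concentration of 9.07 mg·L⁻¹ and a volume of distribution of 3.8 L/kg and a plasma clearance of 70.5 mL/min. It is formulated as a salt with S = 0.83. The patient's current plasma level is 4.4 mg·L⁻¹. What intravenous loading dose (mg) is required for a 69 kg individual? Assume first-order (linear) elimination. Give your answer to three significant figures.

Total Vd = 3.8 × 69 = 262.2 L
Concentration deficit ΔC = 9.07 − 4.4 = 4.670 mg/L
LD = Vd × ΔC / S = 262.2 × 4.670 / 0.83 = 1475 mg

1480 mg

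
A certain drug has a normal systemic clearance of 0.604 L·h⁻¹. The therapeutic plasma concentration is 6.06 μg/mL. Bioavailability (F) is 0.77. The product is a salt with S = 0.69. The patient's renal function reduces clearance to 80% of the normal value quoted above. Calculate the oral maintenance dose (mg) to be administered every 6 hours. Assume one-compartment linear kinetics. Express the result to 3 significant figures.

Patient clearance = 0.8 × 0.6040 = 0.4832 L/h
D = CL × Css × τ / F / S = 0.4832 × 6.06 × 6 / 0.77 / 0.69 = 33.07 mg

33.1 mg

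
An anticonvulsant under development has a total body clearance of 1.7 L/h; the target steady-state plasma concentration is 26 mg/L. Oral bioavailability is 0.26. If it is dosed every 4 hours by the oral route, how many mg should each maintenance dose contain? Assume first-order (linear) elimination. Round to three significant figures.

680 mg

D = CL × Css × τ / F = 1.700 × 26 × 4 / 0.26 = 680.0 mg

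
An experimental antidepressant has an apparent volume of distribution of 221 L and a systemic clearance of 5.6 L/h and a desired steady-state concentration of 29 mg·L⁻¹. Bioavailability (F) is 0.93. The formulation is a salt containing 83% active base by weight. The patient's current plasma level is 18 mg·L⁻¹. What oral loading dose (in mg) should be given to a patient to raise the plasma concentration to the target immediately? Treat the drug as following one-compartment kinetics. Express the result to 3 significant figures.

Concentration deficit ΔC = 29 − 18 = 11.00 mg/L
LD = Vd × ΔC / F / S = 221.0 × 11.00 / 0.93 / 0.83 = 3149 mg

3150 mg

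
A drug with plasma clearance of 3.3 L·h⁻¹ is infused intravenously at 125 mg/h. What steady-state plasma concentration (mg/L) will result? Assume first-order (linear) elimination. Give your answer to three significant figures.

37.9 mg/L

Css = rate / CL = 125 / 3.300 = 37.88 mg/L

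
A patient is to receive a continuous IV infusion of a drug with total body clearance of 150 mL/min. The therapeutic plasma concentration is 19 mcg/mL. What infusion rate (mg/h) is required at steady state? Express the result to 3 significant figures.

171 mg/h

CL = 150 mL/min × 60/1000 = 9.000 L/h
At steady state, infusion rate equals elimination rate: rate in = CL × Css.
Infusion rate = CL · Css = 9.000 L/h × 19 mg/L = 171.0 mg/h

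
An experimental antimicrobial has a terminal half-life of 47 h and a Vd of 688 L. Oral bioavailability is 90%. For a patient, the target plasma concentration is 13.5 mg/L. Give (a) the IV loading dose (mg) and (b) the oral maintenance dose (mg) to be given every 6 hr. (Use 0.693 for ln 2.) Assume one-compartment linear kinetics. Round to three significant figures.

(a) 9290 mg; (b) 913 mg

LD = Vd × C = 688.0 × 13.5 = 9288 mg
CL = 0.693 × Vd / t½ = 0.693 × 688.0 / 47 = 10.14 L/h
D = CL × Css × τ / F = 10.14 × 13.5 × 6 / 0.9 = 912.6 mg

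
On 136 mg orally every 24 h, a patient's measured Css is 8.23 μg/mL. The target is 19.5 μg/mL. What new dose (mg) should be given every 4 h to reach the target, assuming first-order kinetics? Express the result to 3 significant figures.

53.7 mg

For first-order elimination, Css ∝ F·D/(CL·τ); F and CL are unchanged, so Css ∝ D/τ.
D₂ = D₁ × (Css,target / Css,current) × (τ₂/τ₁) = 136 × (19.5/8.23) × (4/24) = 53.71 mg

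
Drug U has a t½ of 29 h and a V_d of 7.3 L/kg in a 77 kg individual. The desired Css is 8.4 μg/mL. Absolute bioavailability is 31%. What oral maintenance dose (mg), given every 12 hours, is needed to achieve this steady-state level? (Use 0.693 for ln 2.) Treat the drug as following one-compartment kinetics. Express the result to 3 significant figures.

4370 mg

Vd(total) = 77 kg × 7.3 L/kg = 562.1 L
k = 0.693/29 = 0.02390 h⁻¹, so CL = k·Vd = 0.02390 × 562.1 = 13.43 L/h
D = CL × Css × τ / F = 13.43 × 8.4 × 12 / 0.31 = 4367 mg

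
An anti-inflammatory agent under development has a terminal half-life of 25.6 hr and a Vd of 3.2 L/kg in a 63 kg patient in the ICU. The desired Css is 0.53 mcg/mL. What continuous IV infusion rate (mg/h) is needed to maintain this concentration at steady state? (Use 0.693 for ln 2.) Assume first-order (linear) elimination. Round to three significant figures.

2.89 mg/h

Vd = 3.2 L/kg × 63 kg = 201.6 L
CL = ln 2 · Vd / t½ = 0.693 × 201.6 / 25.6 = 5.457 L/h
Infusion rate = CL × Css = 5.457 × 0.53 = 2.892 mg/h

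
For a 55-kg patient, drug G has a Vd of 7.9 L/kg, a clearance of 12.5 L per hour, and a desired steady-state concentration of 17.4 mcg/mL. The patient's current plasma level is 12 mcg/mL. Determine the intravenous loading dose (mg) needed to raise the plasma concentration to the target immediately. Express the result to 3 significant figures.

2350 mg

Vd = 7.9 L/kg × 55 kg = 434.5 L
Concentration deficit ΔC = 17.4 − 12 = 5.400 mg/L
LD = Vd × ΔC = 434.5 × 5.400 = 2346 mg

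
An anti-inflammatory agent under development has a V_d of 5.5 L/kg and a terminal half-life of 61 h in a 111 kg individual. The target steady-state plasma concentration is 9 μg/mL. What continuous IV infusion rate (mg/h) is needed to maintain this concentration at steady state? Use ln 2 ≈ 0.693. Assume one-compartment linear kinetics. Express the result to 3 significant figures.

Vd = 5.5 L/kg × 111 kg = 610.5 L
k = 0.693/61 = 0.01136 h⁻¹, so CL = k·Vd = 0.01136 × 610.5 = 6.935 L/h
Infusion rate = CL × Css = 6.935 × 9 = 62.42 mg/h

62.4 mg/h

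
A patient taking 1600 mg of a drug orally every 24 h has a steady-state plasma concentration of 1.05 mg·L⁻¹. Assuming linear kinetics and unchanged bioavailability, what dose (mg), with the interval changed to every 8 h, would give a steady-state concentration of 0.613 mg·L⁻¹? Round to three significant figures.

311 mg

For first-order elimination, Css ∝ F·D/(CL·τ); F and CL are unchanged, so Css ∝ D/τ.
D₂ = D₁ × (Css,target / Css,current) × (τ₂/τ₁) = 1600 × (0.613/1.05) × (8/24) = 311.4 mg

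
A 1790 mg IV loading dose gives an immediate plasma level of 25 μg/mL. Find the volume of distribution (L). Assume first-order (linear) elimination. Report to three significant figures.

71.6 L

Immediately after an IV bolus, C₀ = Dose / Vd, so Vd = Dose / C₀.
Vd = 1790 / 25 = 71.60 L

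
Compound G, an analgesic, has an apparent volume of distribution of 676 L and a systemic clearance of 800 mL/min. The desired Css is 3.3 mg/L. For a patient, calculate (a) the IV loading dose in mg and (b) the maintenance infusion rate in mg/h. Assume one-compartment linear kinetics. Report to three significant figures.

(a) 2230 mg; (b) 158 mg/h

Loading dose = Vd × C = 676.0 × 3.3 = 2231 mg
CL = 800 mL/min × 60/1000 = 48.00 L/h
Maintenance infusion rate = CL × Css = 48.00 × 3.3 = 158.4 mg/h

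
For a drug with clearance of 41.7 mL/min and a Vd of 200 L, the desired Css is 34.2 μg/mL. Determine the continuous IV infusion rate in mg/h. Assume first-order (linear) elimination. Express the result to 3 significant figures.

CL = 41.7 mL/min = 41.7 × 0.06 = 2.502 L/h
Infusion rate = CL · Css = 2.502 L/h × 34.2 mg/L = 85.57 mg/h

85.6 mg/h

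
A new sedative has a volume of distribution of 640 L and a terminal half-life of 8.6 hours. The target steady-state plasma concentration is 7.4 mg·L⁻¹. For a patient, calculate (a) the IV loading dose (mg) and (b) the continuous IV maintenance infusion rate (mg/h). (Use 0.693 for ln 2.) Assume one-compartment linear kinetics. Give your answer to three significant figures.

(a) 4740 mg; (b) 382 mg/h

LD = Vd × C = 640.0 × 7.4 = 4736 mg
CL = 0.693 × Vd / t½ = 0.693 × 640.0 / 8.6 = 51.57 L/h
Infusion rate = CL × Css = 51.57 × 7.4 = 381.6 mg/h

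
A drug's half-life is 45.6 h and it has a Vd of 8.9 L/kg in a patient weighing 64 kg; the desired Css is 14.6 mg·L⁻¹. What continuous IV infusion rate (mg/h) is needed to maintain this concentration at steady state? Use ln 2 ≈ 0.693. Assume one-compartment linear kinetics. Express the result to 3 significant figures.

126 mg/h

Total Vd = 8.9 × 64 = 569.6 L
k = 0.693/45.6 = 0.01520 h⁻¹, so CL = k·Vd = 0.01520 × 569.6 = 8.658 L/h
Infusion rate = CL × Css = 8.658 × 14.6 = 126.4 mg/h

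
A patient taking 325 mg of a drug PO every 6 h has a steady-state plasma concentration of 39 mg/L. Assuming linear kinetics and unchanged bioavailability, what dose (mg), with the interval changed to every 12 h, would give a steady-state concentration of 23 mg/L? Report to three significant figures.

383 mg

With linear kinetics, Css is proportional to dose rate (D/τ) at fixed clearance.
D₂ = D₁ × (Css,target / Css,current) × (τ₂/τ₁) = 325 × (23/39) × (12/6) = 383.3 mg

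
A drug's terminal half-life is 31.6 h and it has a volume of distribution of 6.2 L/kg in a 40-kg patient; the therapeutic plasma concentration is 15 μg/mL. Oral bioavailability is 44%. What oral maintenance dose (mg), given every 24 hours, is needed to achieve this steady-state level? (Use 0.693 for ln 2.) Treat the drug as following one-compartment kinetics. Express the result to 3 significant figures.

4450 mg

Vd = 6.2 L/kg × 40 kg = 248.0 L
CL = 0.693 × Vd / t½ = 0.693 × 248.0 / 31.6 = 5.439 L/h
D = CL × Css × τ / F = 5.439 × 15 × 24 / 0.44 = 4450 mg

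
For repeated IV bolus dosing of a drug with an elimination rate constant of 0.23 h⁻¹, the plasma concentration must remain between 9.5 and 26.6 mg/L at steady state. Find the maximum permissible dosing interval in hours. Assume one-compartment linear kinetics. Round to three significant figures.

Between IV bolus doses, concentration decays as C = C₀·e^(−kτ), so C_peak/C_trough = e^(kτ).
τ_max = ln(C_peak/C_trough) / k = ln(26.6/9.5) / 0.2300 = 1.030 / 0.2300 = 4.478 h

4.48 h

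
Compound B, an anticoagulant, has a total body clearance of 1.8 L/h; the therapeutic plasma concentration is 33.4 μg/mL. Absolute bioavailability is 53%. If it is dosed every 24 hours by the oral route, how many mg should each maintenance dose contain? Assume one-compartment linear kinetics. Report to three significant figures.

2720 mg

At steady state, dose per interval replaces the amount cleared in that interval: F·D/τ = CL·Css.
D = CL × Css × τ / F = 1.800 × 33.4 × 24 / 0.53 = 2722 mg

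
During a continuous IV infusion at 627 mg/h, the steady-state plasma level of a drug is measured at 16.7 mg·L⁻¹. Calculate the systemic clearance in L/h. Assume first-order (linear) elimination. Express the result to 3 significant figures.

37.5 L/h

At steady state, infusion rate = CL × Css, so CL = rate / Css.
CL = 627 / 16.7 = 37.54 L/h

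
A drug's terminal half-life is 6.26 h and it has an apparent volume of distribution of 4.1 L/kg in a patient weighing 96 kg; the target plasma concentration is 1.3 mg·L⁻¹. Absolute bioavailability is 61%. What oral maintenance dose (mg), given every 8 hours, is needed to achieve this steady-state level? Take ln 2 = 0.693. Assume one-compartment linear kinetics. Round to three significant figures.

743 mg

Vd(total) = 96 kg × 4.1 L/kg = 393.6 L
k = 0.693/6.26 = 0.1107 h⁻¹, so CL = k·Vd = 0.1107 × 393.6 = 43.57 L/h
D = CL × Css × τ / F = 43.57 × 1.3 × 8 / 0.61 = 742.8 mg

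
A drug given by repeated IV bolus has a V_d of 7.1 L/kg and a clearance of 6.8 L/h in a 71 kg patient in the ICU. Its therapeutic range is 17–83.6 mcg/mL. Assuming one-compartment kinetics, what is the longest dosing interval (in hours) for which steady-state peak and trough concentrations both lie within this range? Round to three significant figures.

118 h

Vd(total) = 71 kg × 7.1 L/kg = 504.1 L
k = CL / Vd = 6.800 / 504.1 = 0.01349 h⁻¹
Between IV bolus doses, concentration decays as C = C₀·e^(−kτ), so C_peak/C_trough = e^(kτ).
τ_max = ln(C_peak/C_trough) / k = ln(83.6/17) / 0.01349 = 1.593 / 0.01349 = 118.1 h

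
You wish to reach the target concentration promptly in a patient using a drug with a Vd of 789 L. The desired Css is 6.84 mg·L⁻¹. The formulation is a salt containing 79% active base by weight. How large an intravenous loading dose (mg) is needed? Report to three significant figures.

6830 mg

LD = Vd × C / S = 789.0 × 6.840 / 0.79 = 6831 mg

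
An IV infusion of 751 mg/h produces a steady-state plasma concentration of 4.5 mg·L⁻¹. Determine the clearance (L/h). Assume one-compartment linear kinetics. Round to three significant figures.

At steady state, infusion rate = CL × Css, so CL = rate / Css.
CL = 751 / 4.5 = 166.9 L/h

167 L/h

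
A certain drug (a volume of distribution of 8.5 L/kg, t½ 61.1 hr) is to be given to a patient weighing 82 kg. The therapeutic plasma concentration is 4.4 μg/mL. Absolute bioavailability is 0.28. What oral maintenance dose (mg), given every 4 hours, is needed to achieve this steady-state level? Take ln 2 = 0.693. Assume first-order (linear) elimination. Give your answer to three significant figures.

497 mg

Total Vd = 8.5 × 82 = 697.0 L
CL = ln 2 · Vd / t½ = 0.693 × 697.0 / 61.1 = 7.905 L/h
D = CL × Css × τ / F = 7.905 × 4.4 × 4 / 0.28 = 496.9 mg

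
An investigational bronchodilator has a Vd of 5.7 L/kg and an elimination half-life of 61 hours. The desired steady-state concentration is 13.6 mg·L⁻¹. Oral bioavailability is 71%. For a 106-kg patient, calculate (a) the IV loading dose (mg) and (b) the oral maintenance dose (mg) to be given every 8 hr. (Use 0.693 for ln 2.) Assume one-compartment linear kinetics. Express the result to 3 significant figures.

(a) 8220 mg; (b) 1050 mg

Total Vd = 5.7 × 106 = 604.2 L
LD = Vd × C = 604.2 × 13.6 = 8217 mg
CL = 0.693 × Vd / t½ = 0.693 × 604.2 / 61 = 6.864 L/h
D = CL × Css × τ / F = 6.864 × 13.6 × 8 / 0.71 = 1052 mg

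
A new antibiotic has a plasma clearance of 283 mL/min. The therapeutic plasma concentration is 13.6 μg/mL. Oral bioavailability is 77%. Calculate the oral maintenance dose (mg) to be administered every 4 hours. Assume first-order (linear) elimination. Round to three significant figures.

CL = 283 mL/min × 60/1000 = 16.98 L/h
D = CL × Css × τ / F = 16.98 × 13.6 × 4 / 0.77 = 1200 mg

1200 mg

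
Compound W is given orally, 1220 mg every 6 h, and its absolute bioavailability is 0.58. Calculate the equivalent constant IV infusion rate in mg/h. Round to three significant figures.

Equivalent systemic input: infusion rate = F·D/τ.
Rate = 0.58 × 1220 / 6 = 117.9 mg/h

118 mg/h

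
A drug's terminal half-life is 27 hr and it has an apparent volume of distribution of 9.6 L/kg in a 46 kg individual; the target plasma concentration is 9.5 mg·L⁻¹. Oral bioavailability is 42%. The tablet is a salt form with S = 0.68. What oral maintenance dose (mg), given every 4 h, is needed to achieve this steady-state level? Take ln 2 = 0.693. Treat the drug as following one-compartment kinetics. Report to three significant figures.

Vd(total) = 46 kg × 9.6 L/kg = 441.6 L
CL = 0.693 × Vd / t½ = 0.693 × 441.6 / 27 = 11.33 L/h
D = CL × Css × τ / F / S = 11.33 × 9.5 × 4 / 0.42 / 0.68 = 1507 mg

1510 mg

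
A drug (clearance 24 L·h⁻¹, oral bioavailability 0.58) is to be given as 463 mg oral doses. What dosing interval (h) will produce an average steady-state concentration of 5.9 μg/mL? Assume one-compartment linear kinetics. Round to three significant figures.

F·D/τ = CL·Css → τ = F·D / (CL·Css).
τ = 0.58 × 463 / (24 × 5.9) = 1.896 h

1.90 h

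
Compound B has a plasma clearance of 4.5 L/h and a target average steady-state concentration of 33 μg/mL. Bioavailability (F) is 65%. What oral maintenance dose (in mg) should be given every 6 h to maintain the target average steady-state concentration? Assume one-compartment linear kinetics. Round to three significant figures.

D = CL × Css × τ / F = 4.500 × 33 × 6 / 0.65 = 1371 mg

1370 mg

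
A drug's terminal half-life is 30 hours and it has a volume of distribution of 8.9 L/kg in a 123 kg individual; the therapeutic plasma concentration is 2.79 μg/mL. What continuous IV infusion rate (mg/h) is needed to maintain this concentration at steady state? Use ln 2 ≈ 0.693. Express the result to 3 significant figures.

70.6 mg/h

Vd = 8.9 L/kg × 123 kg = 1095 L
CL = 0.693 × Vd / t½ = 0.693 × 1095 / 30 = 25.29 L/h
Infusion rate = CL × Css = 25.29 × 2.79 = 70.56 mg/h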